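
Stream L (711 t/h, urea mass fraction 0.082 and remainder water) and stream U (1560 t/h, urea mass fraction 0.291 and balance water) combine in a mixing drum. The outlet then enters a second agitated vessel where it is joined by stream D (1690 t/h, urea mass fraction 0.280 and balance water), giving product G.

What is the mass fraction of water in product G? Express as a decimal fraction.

Overall, product flow = 3961 t/h.
water in = 711×0.918 + 1560×0.709 + 1690×0.720 = 2975.5 t/h.
water fraction in G = 0.751.

0.751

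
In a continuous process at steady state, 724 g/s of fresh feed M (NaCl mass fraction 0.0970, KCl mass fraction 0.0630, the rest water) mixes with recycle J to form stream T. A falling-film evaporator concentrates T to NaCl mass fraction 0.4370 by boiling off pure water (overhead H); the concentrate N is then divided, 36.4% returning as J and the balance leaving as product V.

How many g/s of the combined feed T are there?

816 g/s

Overall NaCl balance (none leaves overhead): NaCl in fresh feed = NaCl in product, i.e. 724×0.097 = (1−0.364)·N·0.437.
N = 70.228/(0.437×0.636) = 252.68 g/s.
Recycle J = 0.364×252.68 = 91.976 g/s.
Combined feed T = 724 + 91.976 = 815.98 g/s.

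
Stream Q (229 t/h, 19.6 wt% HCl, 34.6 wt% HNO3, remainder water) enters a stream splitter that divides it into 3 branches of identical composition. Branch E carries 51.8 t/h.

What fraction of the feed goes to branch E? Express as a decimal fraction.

Fraction to E = 51.8/229 = 0.2262.

0.226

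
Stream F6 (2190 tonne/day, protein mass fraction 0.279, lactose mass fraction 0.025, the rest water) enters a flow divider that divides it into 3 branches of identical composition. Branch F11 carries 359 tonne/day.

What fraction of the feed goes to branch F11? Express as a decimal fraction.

0.164

Fraction to F11 = 359/2190 = 0.1639.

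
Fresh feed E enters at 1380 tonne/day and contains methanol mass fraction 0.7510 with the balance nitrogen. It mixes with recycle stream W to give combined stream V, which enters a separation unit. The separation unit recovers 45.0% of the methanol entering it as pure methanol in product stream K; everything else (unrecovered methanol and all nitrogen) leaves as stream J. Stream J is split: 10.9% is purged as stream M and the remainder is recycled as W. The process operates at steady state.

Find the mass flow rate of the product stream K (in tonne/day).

methanol in V: m_A = 1380×0.751 + (1−0.109)·(1−0.450)·m_A, so m_A = 1036.4/0.5099 = 2032.3 tonne/day.
Product K = 0.450×2032.3 = 914.54 tonne/day.

914.5 tonne/day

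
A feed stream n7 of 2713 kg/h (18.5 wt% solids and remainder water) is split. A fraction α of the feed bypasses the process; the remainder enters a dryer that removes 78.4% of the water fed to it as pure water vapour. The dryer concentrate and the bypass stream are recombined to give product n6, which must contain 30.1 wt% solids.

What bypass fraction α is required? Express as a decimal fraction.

0.397

All 2713×0.185 = 501.9 kg/h of solids reaches n6, so n6 = 501.9/0.301 = 1667.5 kg/h and vapour = 1045.5 kg/h.
The evaporator receives (1−α)·2713 of feed at 0.815 water and removes 0.784 of that water:
0.784×0.815×(1−α)×2713 = 1045.5
(1−α) = 1045.5/1733.5 = 0.6031;  α = 0.3969.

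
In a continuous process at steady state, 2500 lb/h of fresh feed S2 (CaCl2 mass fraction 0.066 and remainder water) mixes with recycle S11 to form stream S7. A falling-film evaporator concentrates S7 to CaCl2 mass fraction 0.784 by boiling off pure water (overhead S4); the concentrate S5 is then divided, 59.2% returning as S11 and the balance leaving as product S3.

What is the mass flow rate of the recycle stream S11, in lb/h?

305.4 lb/h

Overall CaCl2 balance (none leaves overhead): CaCl2 in fresh feed = CaCl2 in product, i.e. 2500×0.066 = (1−0.592)·S5·0.784.
S5 = 165/(0.784×0.408) = 515.83 lb/h.
Recycle S11 = 0.592×515.83 = 305.37 lb/h.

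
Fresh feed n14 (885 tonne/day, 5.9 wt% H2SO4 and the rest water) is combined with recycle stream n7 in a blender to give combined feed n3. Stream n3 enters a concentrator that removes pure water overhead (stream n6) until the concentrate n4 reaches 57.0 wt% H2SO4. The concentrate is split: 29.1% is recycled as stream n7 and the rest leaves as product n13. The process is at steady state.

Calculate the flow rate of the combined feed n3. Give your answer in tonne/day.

Overall H2SO4 balance (none leaves overhead): H2SO4 in fresh feed = H2SO4 in product, i.e. 885×0.059 = (1−0.291)·n4·0.570.
n4 = 52.215/(0.570×0.709) = 129.2 tonne/day.
Recycle n7 = 0.291×129.2 = 37.598 tonne/day.
Combined feed n3 = 885 + 37.598 = 922.6 tonne/day.

922.6 tonne/day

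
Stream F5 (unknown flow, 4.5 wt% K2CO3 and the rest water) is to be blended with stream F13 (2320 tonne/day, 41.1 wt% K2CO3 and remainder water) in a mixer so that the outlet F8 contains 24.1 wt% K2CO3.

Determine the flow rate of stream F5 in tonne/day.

Let F5 be the unknown flow. Total out = 2320 + F5.
K2CO3 balance: 953.52 + 0.045·F5 = 0.241·(2320 + F5)
(0.045 − 0.241)·F5 = 0.241×2320 − 953.52 = -394.4
F5 = -394.4 / -0.196 = 2012.2 tonne/day

2012 tonne/day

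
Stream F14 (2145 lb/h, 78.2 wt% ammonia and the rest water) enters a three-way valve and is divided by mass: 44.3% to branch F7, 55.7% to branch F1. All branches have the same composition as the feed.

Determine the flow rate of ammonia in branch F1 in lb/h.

934.3 lb/h

Branch F1 total = 0.557×2145 = 1194.8 lb/h.
ammonia in F1 = 0.782×1194.8 = 934.31 lb/h.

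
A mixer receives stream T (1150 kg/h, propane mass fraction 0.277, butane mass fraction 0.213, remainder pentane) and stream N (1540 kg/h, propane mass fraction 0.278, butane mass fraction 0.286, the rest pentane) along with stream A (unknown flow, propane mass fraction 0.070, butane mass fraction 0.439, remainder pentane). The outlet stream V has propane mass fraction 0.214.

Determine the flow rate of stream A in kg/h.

Let A be the unknown flow. Total out = 2690 + A.
propane balance: 746.67 + 0.070·A = 0.214·(2690 + A)
(0.070 − 0.214)·A = 0.214×2690 − 746.67 = -171.01
A = -171.01 / -0.144 = 1187.6 kg/h

1188 kg/h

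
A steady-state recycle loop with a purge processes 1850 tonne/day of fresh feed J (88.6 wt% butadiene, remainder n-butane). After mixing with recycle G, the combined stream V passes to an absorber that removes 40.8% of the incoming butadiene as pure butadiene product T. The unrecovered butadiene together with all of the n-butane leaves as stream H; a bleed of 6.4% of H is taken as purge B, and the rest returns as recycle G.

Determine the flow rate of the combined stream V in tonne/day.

6971 tonne/day

n-butane enters only via J and leaves only via the purge: 1850×0.114 = 0.064×(n-butane in H), and the absorber passes all n-butane, so n-butane in V = n-butane in H = 3295.3 tonne/day.
butadiene in V: m_A = 1850×0.886 + (1−0.064)·(1−0.408)·m_A, so m_A = 1639.1/0.4459 = 3676 tonne/day.
V = 3676 + 3295.3 = 6971.3 tonne/day.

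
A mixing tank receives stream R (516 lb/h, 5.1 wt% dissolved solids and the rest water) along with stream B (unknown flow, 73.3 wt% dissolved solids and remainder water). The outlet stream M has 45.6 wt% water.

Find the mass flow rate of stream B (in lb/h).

1346 lb/h

Let B be the unknown flow. Total out = 516 + B.
water balance: 489.68 + 0.267·B = 0.456·(516 + B)
(0.267 − 0.456)·B = 0.456×516 − 489.68 = -254.39
B = -254.39 / -0.189 = 1346 lb/h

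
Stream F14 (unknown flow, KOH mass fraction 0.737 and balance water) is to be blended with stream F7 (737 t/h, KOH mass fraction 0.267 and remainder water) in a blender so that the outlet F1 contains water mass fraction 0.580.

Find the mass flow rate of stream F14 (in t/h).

355.7 t/h

Let F14 be the unknown flow. Total out = 737 + F14.
water balance: 540.22 + 0.263·F14 = 0.580·(737 + F14)
(0.263 − 0.580)·F14 = 0.580×737 − 540.22 = -112.76
F14 = -112.76 / -0.317 = 355.71 t/h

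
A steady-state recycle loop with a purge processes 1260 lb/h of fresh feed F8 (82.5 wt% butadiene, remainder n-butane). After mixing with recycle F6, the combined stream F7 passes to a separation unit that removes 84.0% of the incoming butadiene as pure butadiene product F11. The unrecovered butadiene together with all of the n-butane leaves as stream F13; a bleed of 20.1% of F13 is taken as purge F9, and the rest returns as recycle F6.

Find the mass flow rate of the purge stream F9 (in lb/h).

n-butane enters only via F8 and leaves only via the purge: 1260×0.175 = 0.201×(n-butane in F13), and the separation unit passes all n-butane, so n-butane in F7 = n-butane in F13 = 1097 lb/h.
butadiene in F7: m_A = 1260×0.825 + (1−0.201)·(1−0.840)·m_A, so m_A = 1039.5/0.8722 = 1191.9 lb/h.
F13 = (1−0.840)×1191.9 + 1097 = 1287.7 lb/h.
Purge F9 = 0.201×1287.7 = 258.83 lb/h.

258.8 lb/h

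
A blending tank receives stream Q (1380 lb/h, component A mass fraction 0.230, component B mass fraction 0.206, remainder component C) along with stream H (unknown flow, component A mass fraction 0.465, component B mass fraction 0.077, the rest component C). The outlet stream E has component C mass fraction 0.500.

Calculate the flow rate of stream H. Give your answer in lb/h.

Let H be the unknown flow. Total out = 1380 + H.
component C balance: 778.32 + 0.458·H = 0.500·(1380 + H)
(0.458 − 0.500)·H = 0.500×1380 − 778.32 = -88.32
H = -88.32 / -0.042 = 2102.9 lb/h

2103 lb/h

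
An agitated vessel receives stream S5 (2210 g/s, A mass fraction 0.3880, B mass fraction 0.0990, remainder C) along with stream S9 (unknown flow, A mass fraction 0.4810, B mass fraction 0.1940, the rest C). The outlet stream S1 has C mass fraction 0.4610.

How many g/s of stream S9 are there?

845 g/s

Let S9 be the unknown flow. Total out = 2210 + S9.
C balance: 1133.7 + 0.325·S9 = 0.461·(2210 + S9)
(0.325 − 0.461)·S9 = 0.461×2210 − 1133.7 = -114.92
S9 = -114.92 / -0.136 = 845 g/s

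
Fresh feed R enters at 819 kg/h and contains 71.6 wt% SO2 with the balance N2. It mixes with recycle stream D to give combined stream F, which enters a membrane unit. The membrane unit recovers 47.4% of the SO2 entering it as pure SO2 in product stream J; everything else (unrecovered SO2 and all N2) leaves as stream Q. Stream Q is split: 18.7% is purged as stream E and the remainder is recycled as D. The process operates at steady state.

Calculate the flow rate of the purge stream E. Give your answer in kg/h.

N2 enters only via R and leaves only via the purge: 819×0.284 = 0.187×(N2 in Q), and the membrane unit passes all N2, so N2 in F = N2 in Q = 1243.8 kg/h.
SO2 in F: m_A = 819×0.716 + (1−0.187)·(1−0.474)·m_A, so m_A = 586.4/0.5724 = 1024.5 kg/h.
Q = (1−0.474)×1024.5 + 1243.8 = 1782.7 kg/h.
Purge E = 0.187×1782.7 = 333.37 kg/h.

333.4 kg/h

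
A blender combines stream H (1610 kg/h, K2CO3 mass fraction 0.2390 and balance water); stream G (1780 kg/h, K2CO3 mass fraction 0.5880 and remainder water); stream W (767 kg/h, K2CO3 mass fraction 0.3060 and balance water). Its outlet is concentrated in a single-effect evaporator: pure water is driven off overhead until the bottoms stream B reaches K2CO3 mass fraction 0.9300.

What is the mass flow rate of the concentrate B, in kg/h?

1792 kg/h

K2CO3 entering = 1610×0.239 + 1780×0.588 + 767×0.306 = 1666.1 kg/h.
All K2CO3 reports to B, so B = 1666.1/0.930 = 1791.5 kg/h.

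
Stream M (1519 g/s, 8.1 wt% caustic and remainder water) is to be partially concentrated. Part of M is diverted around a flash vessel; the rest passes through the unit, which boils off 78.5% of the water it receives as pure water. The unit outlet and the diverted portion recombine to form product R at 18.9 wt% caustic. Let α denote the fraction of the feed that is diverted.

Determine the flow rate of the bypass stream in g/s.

315.8 g/s

All 1519×0.081 = 123.04 g/s of caustic reaches R, so R = 123.04/0.189 = 651 g/s and vapour = 868 g/s.
The evaporator receives (1−α)·1519 of feed at 0.919 water and removes 0.785 of that water:
0.785×0.919×(1−α)×1519 = 868
(1−α) = 868/1095.8 = 0.7921;  α = 0.2079.
Bypass flow = 0.2079×1519 = 315.81 g/s.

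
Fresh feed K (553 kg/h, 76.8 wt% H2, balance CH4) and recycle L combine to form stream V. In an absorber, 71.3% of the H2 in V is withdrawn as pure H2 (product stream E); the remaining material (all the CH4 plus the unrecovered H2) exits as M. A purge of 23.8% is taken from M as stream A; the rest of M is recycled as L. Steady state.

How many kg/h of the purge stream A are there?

CH4 enters only via K and leaves only via the purge: 553×0.232 = 0.238×(CH4 in M), and the absorber passes all CH4, so CH4 in V = CH4 in M = 539.06 kg/h.
H2 in V: m_A = 553×0.768 + (1−0.238)·(1−0.713)·m_A, so m_A = 424.7/0.7813 = 543.58 kg/h.
M = (1−0.713)×543.58 + 539.06 = 695.07 kg/h.
Purge A = 0.238×695.07 = 165.43 kg/h.

165.4 kg/h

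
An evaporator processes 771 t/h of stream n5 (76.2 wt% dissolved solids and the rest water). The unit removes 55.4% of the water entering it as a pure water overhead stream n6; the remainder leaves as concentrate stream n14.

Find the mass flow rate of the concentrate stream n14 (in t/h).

water entering = 771×0.238 = 183.5 t/h; overhead removed = 0.554×183.5 = 101.66 t/h.
Concentrate = 771 − 101.66 = 669.34 t/h.

669.3 t/h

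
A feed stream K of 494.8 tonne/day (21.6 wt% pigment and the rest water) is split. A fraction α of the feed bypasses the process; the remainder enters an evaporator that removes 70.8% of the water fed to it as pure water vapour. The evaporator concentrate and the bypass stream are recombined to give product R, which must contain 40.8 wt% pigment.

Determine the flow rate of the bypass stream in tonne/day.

All 494.8×0.216 = 106.88 tonne/day of pigment reaches R, so R = 106.88/0.408 = 261.95 tonne/day and vapour = 232.85 tonne/day.
The evaporator receives (1−α)·494.8 of feed at 0.784 water and removes 0.708 of that water:
0.708×0.784×(1−α)×494.8 = 232.85
(1−α) = 232.85/274.65 = 0.8478;  α = 0.1522.
Bypass flow = 0.1522×494.8 = 75.31 tonne/day.

75.31 tonne/day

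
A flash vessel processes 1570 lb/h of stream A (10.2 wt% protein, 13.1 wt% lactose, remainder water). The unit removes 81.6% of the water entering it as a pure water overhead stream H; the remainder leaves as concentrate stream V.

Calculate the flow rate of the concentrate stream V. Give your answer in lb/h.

water entering = 1570×0.767 = 1204.2 lb/h; overhead removed = 0.816×1204.2 = 982.62 lb/h.
Concentrate = 1570 − 982.62 = 587.38 lb/h.

587.4 lb/h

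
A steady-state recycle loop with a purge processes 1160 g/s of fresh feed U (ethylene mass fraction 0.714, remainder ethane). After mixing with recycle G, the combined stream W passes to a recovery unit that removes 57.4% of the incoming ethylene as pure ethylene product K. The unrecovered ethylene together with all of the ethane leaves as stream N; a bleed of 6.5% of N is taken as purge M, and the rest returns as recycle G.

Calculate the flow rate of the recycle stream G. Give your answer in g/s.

ethane enters only via U and leaves only via the purge: 1160×0.286 = 0.065×(ethane in N), and the recovery unit passes all ethane, so ethane in W = ethane in N = 5104 g/s.
ethylene in W: m_A = 1160×0.714 + (1−0.065)·(1−0.574)·m_A, so m_A = 828.24/0.6017 = 1376.5 g/s.
N = (1−0.574)×1376.5 + 5104 = 5690.4 g/s.
Recycle G = (1−0.065)×5690.4 = 5320.5 g/s.

5321 g/s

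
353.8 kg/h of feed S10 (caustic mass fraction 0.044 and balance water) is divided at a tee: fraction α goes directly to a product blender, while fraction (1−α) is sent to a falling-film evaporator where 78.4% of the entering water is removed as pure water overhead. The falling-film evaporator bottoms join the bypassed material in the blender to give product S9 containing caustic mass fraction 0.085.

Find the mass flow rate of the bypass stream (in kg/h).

126.1 kg/h

All 353.8×0.044 = 15.567 kg/h of caustic reaches S9, so S9 = 15.567/0.085 = 183.14 kg/h and vapour = 170.66 kg/h.
The evaporator receives (1−α)·353.8 of feed at 0.956 water and removes 0.784 of that water:
0.784×0.956×(1−α)×353.8 = 170.66
(1−α) = 170.66/265.17 = 0.6436;  α = 0.3564.
Bypass flow = 0.3564×353.8 = 126.11 kg/h.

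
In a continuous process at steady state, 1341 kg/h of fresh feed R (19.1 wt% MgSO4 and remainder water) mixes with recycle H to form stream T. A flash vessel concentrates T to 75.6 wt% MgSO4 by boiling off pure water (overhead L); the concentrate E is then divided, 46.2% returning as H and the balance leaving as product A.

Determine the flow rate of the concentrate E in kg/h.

629.7 kg/h

Overall MgSO4 balance (none leaves overhead): MgSO4 in fresh feed = MgSO4 in product, i.e. 1341×0.191 = (1−0.462)·E·0.756.
E = 256.13/(0.756×0.538) = 629.74 kg/h.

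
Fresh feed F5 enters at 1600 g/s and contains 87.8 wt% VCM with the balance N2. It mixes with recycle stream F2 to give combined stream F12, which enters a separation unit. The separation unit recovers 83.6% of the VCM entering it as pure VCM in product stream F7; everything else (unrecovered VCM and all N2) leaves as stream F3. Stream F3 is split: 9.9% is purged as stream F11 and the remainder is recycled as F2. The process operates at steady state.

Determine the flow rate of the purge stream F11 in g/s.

222 g/s

N2 enters only via F5 and leaves only via the purge: 1600×0.122 = 0.099×(N2 in F3), and the separation unit passes all N2, so N2 in F12 = N2 in F3 = 1971.7 g/s.
VCM in F12: m_A = 1600×0.878 + (1−0.099)·(1−0.836)·m_A, so m_A = 1404.8/0.8522 = 1648.4 g/s.
F3 = (1−0.836)×1648.4 + 1971.7 = 2242 g/s.
Purge F11 = 0.099×2242 = 221.96 g/s.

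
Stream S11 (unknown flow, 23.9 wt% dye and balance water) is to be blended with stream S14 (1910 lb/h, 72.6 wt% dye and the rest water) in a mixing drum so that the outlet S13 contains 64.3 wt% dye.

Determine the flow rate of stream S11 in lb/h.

392.4 lb/h

Let S11 be the unknown flow. Total out = 1910 + S11.
dye balance: 1386.7 + 0.239·S11 = 0.643·(1910 + S11)
(0.239 − 0.643)·S11 = 0.643×1910 − 1386.7 = -158.53
S11 = -158.53 / -0.404 = 392.4 lb/h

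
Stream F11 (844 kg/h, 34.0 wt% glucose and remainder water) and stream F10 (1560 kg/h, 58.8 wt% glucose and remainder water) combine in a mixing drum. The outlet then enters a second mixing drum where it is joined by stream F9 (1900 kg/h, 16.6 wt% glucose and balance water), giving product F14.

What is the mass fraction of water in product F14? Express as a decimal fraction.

Overall, product flow = 4304 kg/h.
water in = 844×0.660 + 1560×0.412 + 1900×0.834 = 2784.4 kg/h.
water fraction in F14 = 0.6469.

0.6469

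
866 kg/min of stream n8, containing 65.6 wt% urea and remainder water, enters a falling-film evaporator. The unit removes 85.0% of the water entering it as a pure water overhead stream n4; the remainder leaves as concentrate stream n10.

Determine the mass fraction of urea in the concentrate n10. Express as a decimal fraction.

urea is not removed: 866×0.656 = 568.1 kg/min of urea enters n10.
water entering = 866×0.344 = 297.9 kg/min; overhead removed = 0.850×297.9 = 253.22 kg/min.
Concentrate = 866 − 253.22 = 612.78 kg/min.
Mass fraction = 568.1/612.78 = 0.9271.

0.9271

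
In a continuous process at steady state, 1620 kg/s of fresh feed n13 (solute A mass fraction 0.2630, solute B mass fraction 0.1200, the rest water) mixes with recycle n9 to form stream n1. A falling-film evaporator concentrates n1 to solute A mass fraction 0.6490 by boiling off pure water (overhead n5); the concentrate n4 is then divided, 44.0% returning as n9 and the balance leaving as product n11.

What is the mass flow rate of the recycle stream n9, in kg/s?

515.8 kg/s

Overall solute A balance (none leaves overhead): solute A in fresh feed = solute A in product, i.e. 1620×0.263 = (1−0.440)·n4·0.649.
n4 = 426.06/(0.649×0.560) = 1172.3 kg/s.
Recycle n9 = 0.440×1172.3 = 515.81 kg/s.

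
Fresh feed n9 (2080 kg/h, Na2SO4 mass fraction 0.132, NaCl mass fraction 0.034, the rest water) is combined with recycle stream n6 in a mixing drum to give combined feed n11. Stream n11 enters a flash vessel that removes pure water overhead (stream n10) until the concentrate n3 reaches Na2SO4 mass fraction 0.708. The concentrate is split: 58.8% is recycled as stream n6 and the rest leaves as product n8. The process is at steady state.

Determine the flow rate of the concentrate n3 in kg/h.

941.3 kg/h

Overall Na2SO4 balance (none leaves overhead): Na2SO4 in fresh feed = Na2SO4 in product, i.e. 2080×0.132 = (1−0.588)·n3·0.708.
n3 = 274.56/(0.708×0.412) = 941.25 kg/h.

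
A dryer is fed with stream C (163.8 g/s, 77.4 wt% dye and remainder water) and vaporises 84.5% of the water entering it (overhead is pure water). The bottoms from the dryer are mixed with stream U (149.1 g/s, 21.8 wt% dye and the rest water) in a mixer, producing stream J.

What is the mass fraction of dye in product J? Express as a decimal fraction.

Vapour removed = 0.845×0.226×163.8 = 31.281 g/s; concentrate = 132.52 g/s.
dye reaching the mixer = 126.78 (from concentrate) + 149.1×0.218 = 159.29 g/s.
Product flow = 132.52 + 149.1 = 281.62 g/s; dye fraction = 0.566.

0.566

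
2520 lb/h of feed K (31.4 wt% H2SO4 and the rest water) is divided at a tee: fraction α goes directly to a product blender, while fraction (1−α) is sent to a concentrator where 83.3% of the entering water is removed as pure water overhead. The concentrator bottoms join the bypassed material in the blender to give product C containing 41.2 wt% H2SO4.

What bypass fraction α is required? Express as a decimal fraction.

0.584

All 2520×0.314 = 791.28 lb/h of H2SO4 reaches C, so C = 791.28/0.412 = 1920.6 lb/h and vapour = 599.42 lb/h.
The evaporator receives (1−α)·2520 of feed at 0.686 water and removes 0.833 of that water:
0.833×0.686×(1−α)×2520 = 599.42
(1−α) = 599.42/1440 = 0.4163;  α = 0.5837.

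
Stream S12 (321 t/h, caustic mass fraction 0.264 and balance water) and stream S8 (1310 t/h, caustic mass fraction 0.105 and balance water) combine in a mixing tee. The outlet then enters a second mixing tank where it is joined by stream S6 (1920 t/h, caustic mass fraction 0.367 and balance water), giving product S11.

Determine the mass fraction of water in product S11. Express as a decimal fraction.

0.739

Overall, product flow = 3551 t/h.
water in = 321×0.736 + 1310×0.895 + 1920×0.633 = 2624.1 t/h.
water fraction in S11 = 0.739.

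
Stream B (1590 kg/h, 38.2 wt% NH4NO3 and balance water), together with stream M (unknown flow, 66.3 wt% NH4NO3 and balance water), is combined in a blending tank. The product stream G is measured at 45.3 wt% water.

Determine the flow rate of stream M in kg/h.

2262 kg/h

Let M be the unknown flow. Total out = 1590 + M.
water balance: 982.62 + 0.337·M = 0.453·(1590 + M)
(0.337 − 0.453)·M = 0.453×1590 − 982.62 = -262.35
M = -262.35 / -0.116 = 2261.6 kg/h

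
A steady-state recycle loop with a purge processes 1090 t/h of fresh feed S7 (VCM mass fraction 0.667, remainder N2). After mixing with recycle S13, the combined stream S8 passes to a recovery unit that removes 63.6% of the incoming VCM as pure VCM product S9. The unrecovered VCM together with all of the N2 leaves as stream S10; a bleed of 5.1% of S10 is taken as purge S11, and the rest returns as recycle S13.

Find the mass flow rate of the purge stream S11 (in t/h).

383.6 t/h

N2 enters only via S7 and leaves only via the purge: 1090×0.333 = 0.051×(N2 in S10), and the recovery unit passes all N2, so N2 in S8 = N2 in S10 = 7117.1 t/h.
VCM in S8: m_A = 1090×0.667 + (1−0.051)·(1−0.636)·m_A, so m_A = 727.03/0.6546 = 1110.7 t/h.
S10 = (1−0.636)×1110.7 + 7117.1 = 7521.4 t/h.
Purge S11 = 0.051×7521.4 = 383.59 t/h.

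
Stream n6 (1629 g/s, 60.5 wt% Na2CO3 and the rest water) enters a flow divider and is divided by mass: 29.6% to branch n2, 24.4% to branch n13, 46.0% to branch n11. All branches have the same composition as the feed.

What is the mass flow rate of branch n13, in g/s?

397.5 g/s

Branch n13 flow = 0.244×1629 = 397.48 g/s.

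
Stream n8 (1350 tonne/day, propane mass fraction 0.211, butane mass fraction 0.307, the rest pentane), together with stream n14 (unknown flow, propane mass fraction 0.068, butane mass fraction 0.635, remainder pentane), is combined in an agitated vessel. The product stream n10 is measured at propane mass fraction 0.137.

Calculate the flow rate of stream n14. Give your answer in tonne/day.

Let n14 be the unknown flow. Total out = 1350 + n14.
propane balance: 284.85 + 0.068·n14 = 0.137·(1350 + n14)
(0.068 − 0.137)·n14 = 0.137×1350 − 284.85 = -99.9
n14 = -99.9 / -0.069 = 1447.8 tonne/day

1448 tonne/day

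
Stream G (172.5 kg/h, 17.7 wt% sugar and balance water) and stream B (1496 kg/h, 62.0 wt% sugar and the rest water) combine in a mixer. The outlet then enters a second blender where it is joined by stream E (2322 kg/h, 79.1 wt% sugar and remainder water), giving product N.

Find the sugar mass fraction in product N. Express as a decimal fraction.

Overall, product flow = 3990.5 kg/h.
sugar in = 172.5×0.177 + 1496×0.620 + 2322×0.791 = 2794.8 kg/h.
sugar fraction in N = 0.7004.

0.7004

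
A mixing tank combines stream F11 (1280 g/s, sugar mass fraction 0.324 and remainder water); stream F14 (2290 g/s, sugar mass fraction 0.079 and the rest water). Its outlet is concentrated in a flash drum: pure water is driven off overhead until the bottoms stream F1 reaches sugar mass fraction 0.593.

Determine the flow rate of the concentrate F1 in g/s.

1004 g/s

sugar entering = 1280×0.324 + 2290×0.079 = 595.63 g/s.
All sugar reports to F1, so F1 = 595.63/0.593 = 1004.4 g/s.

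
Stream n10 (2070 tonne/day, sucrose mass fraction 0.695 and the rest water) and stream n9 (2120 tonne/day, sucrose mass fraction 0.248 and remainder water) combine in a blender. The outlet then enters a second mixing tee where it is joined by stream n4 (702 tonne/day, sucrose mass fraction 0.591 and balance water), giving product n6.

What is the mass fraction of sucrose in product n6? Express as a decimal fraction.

Overall, product flow = 4892 tonne/day.
sucrose in = 2070×0.695 + 2120×0.248 + 702×0.591 = 2379.3 tonne/day.
sucrose fraction in n6 = 0.486.

0.486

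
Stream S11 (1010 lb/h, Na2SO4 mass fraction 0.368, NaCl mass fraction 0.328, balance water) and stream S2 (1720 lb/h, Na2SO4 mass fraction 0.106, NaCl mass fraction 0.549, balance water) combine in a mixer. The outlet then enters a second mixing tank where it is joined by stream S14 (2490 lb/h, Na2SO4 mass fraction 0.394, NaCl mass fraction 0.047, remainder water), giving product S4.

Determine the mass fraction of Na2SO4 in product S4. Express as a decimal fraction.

Overall, product flow = 5220 lb/h.
Na2SO4 in = 1010×0.368 + 1720×0.106 + 2490×0.394 = 1535.1 lb/h.
Na2SO4 fraction in S4 = 0.294.

0.294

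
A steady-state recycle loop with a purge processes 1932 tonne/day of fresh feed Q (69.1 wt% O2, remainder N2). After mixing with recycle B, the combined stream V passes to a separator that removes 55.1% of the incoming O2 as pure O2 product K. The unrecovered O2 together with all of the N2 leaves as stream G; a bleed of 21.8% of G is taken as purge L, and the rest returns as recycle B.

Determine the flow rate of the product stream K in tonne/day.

O2 in V: m_A = 1932×0.691 + (1−0.218)·(1−0.551)·m_A, so m_A = 1335/0.6489 = 2057.4 tonne/day.
Product K = 0.551×2057.4 = 1133.6 tonne/day.

1134 tonne/day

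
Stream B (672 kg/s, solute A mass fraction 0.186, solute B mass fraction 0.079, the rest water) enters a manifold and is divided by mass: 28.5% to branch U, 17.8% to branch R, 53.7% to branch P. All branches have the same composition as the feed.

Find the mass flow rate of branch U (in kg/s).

Branch U flow = 0.285×672 = 191.52 kg/s.

191.5 kg/s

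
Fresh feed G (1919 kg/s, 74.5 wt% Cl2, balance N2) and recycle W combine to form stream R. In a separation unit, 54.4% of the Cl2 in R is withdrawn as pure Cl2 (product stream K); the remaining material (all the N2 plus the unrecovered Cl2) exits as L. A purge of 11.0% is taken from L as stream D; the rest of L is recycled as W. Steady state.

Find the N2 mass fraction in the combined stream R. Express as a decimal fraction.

N2 enters only via G and leaves only via the purge: 1919×0.255 = 0.110×(N2 in L), and the separation unit passes all N2, so N2 in R = N2 in L = 4448.6 kg/s.
Cl2 in R: m_A = 1919×0.745 + (1−0.110)·(1−0.544)·m_A, so m_A = 1429.7/0.5942 = 2406.2 kg/s.
R = 2406.2 + 4448.6 = 6854.8 kg/s.
N2 fraction in R = 4448.6/6854.8 = 0.6490.

0.6490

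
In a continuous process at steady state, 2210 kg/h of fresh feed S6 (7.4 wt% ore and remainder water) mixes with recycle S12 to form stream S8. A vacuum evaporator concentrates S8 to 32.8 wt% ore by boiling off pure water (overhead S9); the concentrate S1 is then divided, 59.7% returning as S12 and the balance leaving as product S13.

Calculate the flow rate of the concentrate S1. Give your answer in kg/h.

Overall ore balance (none leaves overhead): ore in fresh feed = ore in product, i.e. 2210×0.074 = (1−0.597)·S1·0.328.
S1 = 163.54/(0.328×0.403) = 1237.2 kg/h.

1237 kg/h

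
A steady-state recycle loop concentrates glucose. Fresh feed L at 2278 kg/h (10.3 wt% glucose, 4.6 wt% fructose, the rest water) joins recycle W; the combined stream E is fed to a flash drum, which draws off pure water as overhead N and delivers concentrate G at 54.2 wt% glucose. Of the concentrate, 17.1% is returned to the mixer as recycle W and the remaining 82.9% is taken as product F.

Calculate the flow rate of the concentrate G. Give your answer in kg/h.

522.2 kg/h

Overall glucose balance (none leaves overhead): glucose in fresh feed = glucose in product, i.e. 2278×0.103 = (1−0.171)·G·0.542.
G = 234.63/(0.542×0.829) = 522.2 kg/h.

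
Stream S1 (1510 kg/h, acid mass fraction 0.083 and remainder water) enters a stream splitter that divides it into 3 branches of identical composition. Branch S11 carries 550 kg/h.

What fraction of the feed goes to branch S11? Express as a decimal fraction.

0.364

Fraction to S11 = 550/1510 = 0.3642.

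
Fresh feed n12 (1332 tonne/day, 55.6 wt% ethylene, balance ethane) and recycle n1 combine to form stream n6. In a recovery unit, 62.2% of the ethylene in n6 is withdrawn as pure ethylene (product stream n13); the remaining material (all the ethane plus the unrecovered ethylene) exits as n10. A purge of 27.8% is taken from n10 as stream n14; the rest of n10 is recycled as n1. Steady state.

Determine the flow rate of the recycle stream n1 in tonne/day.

ethane enters only via n12 and leaves only via the purge: 1332×0.444 = 0.278×(ethane in n10), and the recovery unit passes all ethane, so ethane in n6 = ethane in n10 = 2127.4 tonne/day.
ethylene in n6: m_A = 1332×0.556 + (1−0.278)·(1−0.622)·m_A, so m_A = 740.59/0.7271 = 1018.6 tonne/day.
n10 = (1−0.622)×1018.6 + 2127.4 = 2512.4 tonne/day.
Recycle n1 = (1−0.278)×2512.4 = 1813.9 tonne/day.

1814 tonne/day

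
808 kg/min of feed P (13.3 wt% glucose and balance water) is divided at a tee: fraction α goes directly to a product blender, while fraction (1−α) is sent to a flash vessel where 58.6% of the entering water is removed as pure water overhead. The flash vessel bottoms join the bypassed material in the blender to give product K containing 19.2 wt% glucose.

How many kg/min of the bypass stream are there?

319.3 kg/min

All 808×0.133 = 107.46 kg/min of glucose reaches K, so K = 107.46/0.192 = 559.71 kg/min and vapour = 248.29 kg/min.
The evaporator receives (1−α)·808 of feed at 0.867 water and removes 0.586 of that water:
0.586×0.867×(1−α)×808 = 248.29
(1−α) = 248.29/410.51 = 0.6048;  α = 0.3952.
Bypass flow = 0.3952×808 = 319.3 kg/min.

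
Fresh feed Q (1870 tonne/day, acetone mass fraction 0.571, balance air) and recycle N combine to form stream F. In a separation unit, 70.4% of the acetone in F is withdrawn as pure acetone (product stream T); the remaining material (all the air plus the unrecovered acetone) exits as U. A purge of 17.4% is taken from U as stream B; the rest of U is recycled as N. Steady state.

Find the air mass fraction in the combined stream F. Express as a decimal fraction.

air enters only via Q and leaves only via the purge: 1870×0.429 = 0.174×(air in U), and the separation unit passes all air, so air in F = air in U = 4610.5 tonne/day.
acetone in F: m_A = 1870×0.571 + (1−0.174)·(1−0.704)·m_A, so m_A = 1067.8/0.7555 = 1413.3 tonne/day.
F = 1413.3 + 4610.5 = 6023.8 tonne/day.
air fraction in F = 4610.5/6023.8 = 0.765.

0.765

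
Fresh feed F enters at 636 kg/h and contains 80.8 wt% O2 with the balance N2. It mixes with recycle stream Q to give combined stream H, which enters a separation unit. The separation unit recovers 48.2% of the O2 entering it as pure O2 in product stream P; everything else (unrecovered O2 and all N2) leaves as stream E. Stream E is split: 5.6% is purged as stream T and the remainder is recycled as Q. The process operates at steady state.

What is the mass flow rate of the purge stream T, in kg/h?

151.3 kg/h

N2 enters only via F and leaves only via the purge: 636×0.192 = 0.056×(N2 in E), and the separation unit passes all N2, so N2 in H = N2 in E = 2180.6 kg/h.
O2 in H: m_A = 636×0.808 + (1−0.056)·(1−0.482)·m_A, so m_A = 513.89/0.5110 = 1005.6 kg/h.
E = (1−0.482)×1005.6 + 2180.6 = 2701.5 kg/h.
Purge T = 0.056×2701.5 = 151.28 kg/h.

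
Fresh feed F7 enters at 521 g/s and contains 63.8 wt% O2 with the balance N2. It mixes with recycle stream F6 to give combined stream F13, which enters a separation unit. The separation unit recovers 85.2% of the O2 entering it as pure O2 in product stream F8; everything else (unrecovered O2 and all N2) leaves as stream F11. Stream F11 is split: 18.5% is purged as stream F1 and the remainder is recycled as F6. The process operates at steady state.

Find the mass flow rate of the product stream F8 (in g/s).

O2 in F13: m_A = 521×0.638 + (1−0.185)·(1−0.852)·m_A, so m_A = 332.4/0.8794 = 377.99 g/s.
Product F8 = 0.852×377.99 = 322.05 g/s.

322 g/s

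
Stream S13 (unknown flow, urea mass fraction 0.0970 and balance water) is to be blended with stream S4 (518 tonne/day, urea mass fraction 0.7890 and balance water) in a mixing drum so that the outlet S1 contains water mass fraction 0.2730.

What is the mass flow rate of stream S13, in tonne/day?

Let S13 be the unknown flow. Total out = 518 + S13.
water balance: 109.3 + 0.903·S13 = 0.273·(518 + S13)
(0.903 − 0.273)·S13 = 0.273×518 − 109.3 = 32.116
S13 = 32.116 / 0.630 = 50.978 tonne/day

50.98 tonne/day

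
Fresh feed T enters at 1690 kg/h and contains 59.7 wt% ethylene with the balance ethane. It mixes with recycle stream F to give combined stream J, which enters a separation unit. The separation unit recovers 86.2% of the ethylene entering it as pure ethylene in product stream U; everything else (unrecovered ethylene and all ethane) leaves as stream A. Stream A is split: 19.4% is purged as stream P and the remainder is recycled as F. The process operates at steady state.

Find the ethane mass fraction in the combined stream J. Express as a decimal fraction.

0.756

ethane enters only via T and leaves only via the purge: 1690×0.403 = 0.194×(ethane in A), and the separation unit passes all ethane, so ethane in J = ethane in A = 3510.7 kg/h.
ethylene in J: m_A = 1690×0.597 + (1−0.194)·(1−0.862)·m_A, so m_A = 1008.9/0.8888 = 1135.2 kg/h.
J = 1135.2 + 3510.7 = 4645.9 kg/h.
ethane fraction in J = 3510.7/4645.9 = 0.756.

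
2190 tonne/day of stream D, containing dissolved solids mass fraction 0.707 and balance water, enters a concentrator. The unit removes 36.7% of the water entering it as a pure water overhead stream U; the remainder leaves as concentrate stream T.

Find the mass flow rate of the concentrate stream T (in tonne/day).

1955 tonne/day

water entering = 2190×0.293 = 641.67 tonne/day; overhead removed = 0.367×641.67 = 235.49 tonne/day.
Concentrate = 2190 − 235.49 = 1954.5 tonne/day.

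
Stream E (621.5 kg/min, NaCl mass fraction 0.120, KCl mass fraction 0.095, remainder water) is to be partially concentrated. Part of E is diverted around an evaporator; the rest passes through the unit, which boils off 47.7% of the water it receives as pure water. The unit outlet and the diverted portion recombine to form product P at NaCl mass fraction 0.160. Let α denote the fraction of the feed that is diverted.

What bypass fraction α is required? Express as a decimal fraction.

0.332

All 621.5×0.120 = 74.58 kg/min of NaCl reaches P, so P = 74.58/0.160 = 466.12 kg/min and vapour = 155.38 kg/min.
The evaporator receives (1−α)·621.5 of feed at 0.785 water and removes 0.477 of that water:
0.477×0.785×(1−α)×621.5 = 155.38
(1−α) = 155.38/232.72 = 0.6677;  α = 0.3323.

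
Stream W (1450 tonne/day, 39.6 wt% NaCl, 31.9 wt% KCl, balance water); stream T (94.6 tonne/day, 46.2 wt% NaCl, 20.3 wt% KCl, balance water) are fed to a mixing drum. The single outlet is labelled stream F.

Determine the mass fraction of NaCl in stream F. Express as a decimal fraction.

Total flow out = 1450 + 94.6 = 1544.6 tonne/day.
NaCl in = 1450×0.396 + 94.6×0.462 = 617.91 tonne/day.
NaCl mass fraction in F = 617.91/1544.6 = 0.400.

0.400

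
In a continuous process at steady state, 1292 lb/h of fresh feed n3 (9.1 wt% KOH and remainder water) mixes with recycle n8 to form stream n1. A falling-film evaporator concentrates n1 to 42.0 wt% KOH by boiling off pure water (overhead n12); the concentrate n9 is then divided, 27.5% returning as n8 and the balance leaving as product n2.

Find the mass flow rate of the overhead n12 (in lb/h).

1012 lb/h

Overall KOH balance (none leaves overhead): KOH in fresh feed = KOH in product, i.e. 1292×0.091 = (1−0.275)·n9·0.420.
n9 = 117.57/(0.420×0.725) = 386.11 lb/h.
Recycle n8 = 0.275×386.11 = 106.18 lb/h.
Combined feed n1 = 1292 + 106.18 = 1398.2 lb/h.
Overhead n12 = n1 − n9 = 1398.2 − 386.11 = 1012.1 lb/h.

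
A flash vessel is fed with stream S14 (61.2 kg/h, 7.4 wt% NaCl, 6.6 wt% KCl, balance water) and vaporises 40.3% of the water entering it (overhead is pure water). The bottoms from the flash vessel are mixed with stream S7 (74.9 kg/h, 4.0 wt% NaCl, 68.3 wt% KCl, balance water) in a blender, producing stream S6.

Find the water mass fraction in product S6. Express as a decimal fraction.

0.454

Vapour removed = 0.403×0.860×61.2 = 21.211 kg/h; concentrate = 39.989 kg/h.
water reaching the mixer = 31.421 (from concentrate) + 74.9×0.277 = 52.169 kg/h.
Product flow = 39.989 + 74.9 = 114.89 kg/h; water fraction = 0.454.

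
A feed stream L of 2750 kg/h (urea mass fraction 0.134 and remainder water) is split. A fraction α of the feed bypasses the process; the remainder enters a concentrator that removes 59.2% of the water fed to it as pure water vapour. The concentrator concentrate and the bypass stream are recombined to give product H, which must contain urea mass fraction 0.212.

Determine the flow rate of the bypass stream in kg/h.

776.4 kg/h

All 2750×0.134 = 368.5 kg/h of urea reaches H, so H = 368.5/0.212 = 1738.2 kg/h and vapour = 1011.8 kg/h.
The evaporator receives (1−α)·2750 of feed at 0.866 water and removes 0.592 of that water:
0.592×0.866×(1−α)×2750 = 1011.8
(1−α) = 1011.8/1409.8 = 0.7177;  α = 0.2823.
Bypass flow = 0.2823×2750 = 776.43 kg/h.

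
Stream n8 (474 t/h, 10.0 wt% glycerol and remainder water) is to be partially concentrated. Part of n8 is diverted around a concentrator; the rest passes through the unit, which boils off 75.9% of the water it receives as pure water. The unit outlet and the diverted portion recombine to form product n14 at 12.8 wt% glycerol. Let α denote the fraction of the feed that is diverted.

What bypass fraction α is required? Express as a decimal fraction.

0.680

All 474×0.100 = 47.4 t/h of glycerol reaches n14, so n14 = 47.4/0.128 = 370.31 t/h and vapour = 103.69 t/h.
The evaporator receives (1−α)·474 of feed at 0.900 water and removes 0.759 of that water:
0.759×0.900×(1−α)×474 = 103.69
(1−α) = 103.69/323.79 = 0.3202;  α = 0.6798.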